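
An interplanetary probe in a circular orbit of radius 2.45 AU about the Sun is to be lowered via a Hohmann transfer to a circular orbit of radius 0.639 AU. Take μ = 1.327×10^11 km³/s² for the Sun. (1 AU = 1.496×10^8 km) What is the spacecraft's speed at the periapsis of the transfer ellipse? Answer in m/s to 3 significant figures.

In km: r₁ = 2.45 × 1.496×10^8 = 3.6652×10^8 km; r₂ = 0.639 × 1.496×10^8 = 9.55944×10^7 km.
Semi-major axis of the transfer orbit: a_t = (3.6652×10^8 + 9.55944×10^7)/2 = 2.310572×10^8 km.
The periapsis of the transfer ellipse is at r = 9.55944×10^7 km.
Vis-viva: v = √[μ(2/r − 1/a_t)] = √[1.327×10^11 × (2/9.55944×10^7 − 1/2.310572×10^8)] = 46.93 km/s.

v = 46900 m/s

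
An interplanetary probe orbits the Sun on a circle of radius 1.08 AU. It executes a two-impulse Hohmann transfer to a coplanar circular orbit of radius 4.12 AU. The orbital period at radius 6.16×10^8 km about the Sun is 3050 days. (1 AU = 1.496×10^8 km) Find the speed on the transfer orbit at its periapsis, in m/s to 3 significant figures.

From Kepler's third law T² = 4π²r³/μ at r = 6.16×10^8 km, T = 3050 days = 3050 × 86400 s = 2.6352×10^8 s: μ = 4π²r³/T² = 1.32885×10^11 km³/s².
In km: r₁ = 1.08 × 1.496×10^8 = 1.61568×10^8 km; r₂ = 4.12 × 1.496×10^8 = 6.16352×10^8 km.
Semi-major axis of the transfer orbit: a_t = (1.61568×10^8 + 6.16352×10^8)/2 = 3.8896×10^8 km.
At periapsis, r = 1.61568×10^8 km.
Applying v² = μ(2/r − 1/a_t): v = 36.10 km/s.

v = 36100 m/s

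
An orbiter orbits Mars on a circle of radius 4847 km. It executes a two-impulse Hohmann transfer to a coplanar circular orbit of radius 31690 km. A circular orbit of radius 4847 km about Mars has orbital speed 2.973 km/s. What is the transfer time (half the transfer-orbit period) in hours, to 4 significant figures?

t = 10.41 hours

From the circular-orbit relation v² = μ/r at r = 4847 km: μ = v²r = (2.973)² × 4847 = 42841.3 km³/s².
The Hohmann ellipse has a_t = (r₁ + r₂)/2 = 18268.5 km.
By Kepler's third law the transfer-orbit period is T = 2π√(a_t³/μ), so t = T/2 = 37480 s.
Converting: 37480 s ÷ 3600 s/hour = 10.41 hours.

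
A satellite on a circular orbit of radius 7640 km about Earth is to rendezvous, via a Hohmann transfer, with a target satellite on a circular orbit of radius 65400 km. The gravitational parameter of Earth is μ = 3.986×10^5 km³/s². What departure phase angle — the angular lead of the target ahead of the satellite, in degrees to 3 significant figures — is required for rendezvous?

φ = 105°

The Hohmann ellipse has a_t = (r₁ + r₂)/2 = 36520 km.
Transfer time t = π√(a_t³/μ) = 34730 s.
Target angular speed ω₂ = √(μ/r₂³) = 3.775×10^-5 rad/s.
Angle swept by the target during transfer: ω₂·t = 1.311 rad = 75.11°.
Arrival is 180° from departure on the ellipse, so φ = 180° − 75.11° = 105°.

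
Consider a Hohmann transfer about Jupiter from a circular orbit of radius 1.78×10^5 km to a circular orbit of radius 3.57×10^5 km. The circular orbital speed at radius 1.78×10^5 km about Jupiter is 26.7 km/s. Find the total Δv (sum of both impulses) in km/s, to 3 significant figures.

Δv = 7.62 km/s

From the circular-orbit relation v² = μ/r at r = 1.78×10^5 km: μ = v²r = (26.7)² × 1.78×10^5 = 1.26894×10^8 km³/s².
Semi-major axis of the transfer orbit: a_t = (1.780×10^5 + 3.570×10^5)/2 = 2.675×10^5 km.
At r₁ the circular-orbit speed is v₁ = √(μ/r₁) = 26.700 km/s.
Transfer-orbit speed at r₁ (vis-viva equation): v_p = √[μ(2/r₁ − 1/a_t)] = 30.845 km/s.
First burn Δv₁ = |v_p − v₁| = 4.145 km/s.
At r₂, v₂ = √(μ/r₂) = 18.853 km/s.
Transfer-orbit speed at r₂: v_a = √[μ(2/r₂ − 1/a_t)] = 15.379 km/s.
Second burn Δv₂ = |v₂ − v_a| = 3.474 km/s.
Total Δv = Δv₁ + Δv₂ = 7.619 km/s.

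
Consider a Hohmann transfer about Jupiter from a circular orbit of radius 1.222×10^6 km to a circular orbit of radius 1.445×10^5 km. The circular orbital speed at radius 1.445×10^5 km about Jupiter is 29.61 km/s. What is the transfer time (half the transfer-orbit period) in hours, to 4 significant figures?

t = 43.79 hours

From the circular-orbit relation v² = μ/r at r = 1.445×10^5 km: μ = v²r = (29.61)² × 1.445×10^5 = 1.26691×10^8 km³/s².
Semi-major axis of the transfer orbit: a_t = (1.222×10^6 + 1.445×10^5)/2 = 6.8325×10^5 km.
By Kepler's third law the transfer-orbit period is T = 2π√(a_t³/μ), so t = T/2 = 1.5763×10^5 s.
Converting: 1.5763×10^5 s ÷ 3600 s/hour = 43.79 hours.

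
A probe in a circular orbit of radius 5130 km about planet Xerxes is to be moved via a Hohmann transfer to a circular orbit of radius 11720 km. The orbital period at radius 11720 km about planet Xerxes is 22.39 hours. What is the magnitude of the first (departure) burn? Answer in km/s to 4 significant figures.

From Kepler's third law T² = 4π²r³/μ at r = 11720 km, T = 22.39 hours = 22.39 × 3600 s = 80604 s: μ = 4π²r³/T² = 9782.04 km³/s².
The Hohmann ellipse has a_t = (r₁ + r₂)/2 = 8425 km.
On the circular orbit at r = 5130 km, v_c = √(μ/r) = 1.3809 km/s.
Transfer-orbit speed at the same r (vis-viva, a = a_t): v_t = √[μ(2/r − 1/a_t)] = 1.6287 km/s.
Δv₁ = |v_t − v_c| = |1.6287 − 1.3809| = 0.2478 km/s.

Δv₁ = 0.2478 km/s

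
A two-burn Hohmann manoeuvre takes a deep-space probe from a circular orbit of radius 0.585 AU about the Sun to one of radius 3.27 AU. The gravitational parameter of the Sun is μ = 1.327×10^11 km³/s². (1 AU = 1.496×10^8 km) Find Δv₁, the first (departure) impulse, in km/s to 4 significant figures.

Δv₁ = 11.78 km/s

In km: r₁ = 0.585 × 1.496×10^8 = 8.7516×10^7 km; r₂ = 3.27 × 1.496×10^8 = 4.89192×10^8 km.
The Hohmann ellipse has a_t = (r₁ + r₂)/2 = 2.88354×10^8 km.
Circular speed at r = 8.7516×10^7 km: v_c = √(μ/r) = 38.94 km/s.
Transfer-orbit speed at the same r (vis-viva, a = a_t): v_t = √[μ(2/r − 1/a_t)] = 50.72 km/s.
Δv₁ = |v_t − v_c| = |50.72 − 38.94| = 11.78 km/s.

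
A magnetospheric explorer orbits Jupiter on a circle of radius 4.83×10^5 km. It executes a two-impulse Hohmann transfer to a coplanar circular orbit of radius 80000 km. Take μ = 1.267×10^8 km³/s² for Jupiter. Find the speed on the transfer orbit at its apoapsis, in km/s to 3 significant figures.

Semi-major axis of the transfer orbit: a_t = (4.830×10^5 + 80000)/2 = 2.815×10^5 km.
At apoapsis, r = 4.830×10^5 km.
From the vis-viva equation, v = √[μ(2/r − 1/a_t)] = 8.634 km/s.

v = 8.63 km/s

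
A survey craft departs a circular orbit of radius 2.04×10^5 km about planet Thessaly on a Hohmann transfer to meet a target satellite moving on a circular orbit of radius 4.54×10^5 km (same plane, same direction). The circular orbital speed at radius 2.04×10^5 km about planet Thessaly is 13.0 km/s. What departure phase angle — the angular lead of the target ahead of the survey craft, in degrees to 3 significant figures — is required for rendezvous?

φ = 69.0°

From the circular-orbit relation v² = μ/r at r = 2.04×10^5 km: μ = v²r = (13.0)² × 2.04×10^5 = 3.44760×10^7 km³/s².
The Hohmann ellipse has a_t = (r₁ + r₂)/2 = 3.290×10^5 km.
The half-period of the transfer ellipse is t = π√(a_t³/μ) = 1.010×10^5 s.
The target's mean motion on its circular orbit is ω₂ = √(μ/r₂³) = 1.919×10^-5 rad/s.
Angle swept by the target during transfer: ω₂·t = 1.938 rad = 111.0°.
The survey craft traverses 180° on the transfer ellipse, so the target must lead by 180° − 111.0° = 69.0°.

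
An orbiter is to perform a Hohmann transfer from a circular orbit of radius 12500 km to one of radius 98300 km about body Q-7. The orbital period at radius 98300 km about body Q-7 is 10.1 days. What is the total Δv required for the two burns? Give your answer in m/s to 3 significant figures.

Δv = 1030 m/s

From Kepler's third law T² = 4π²r³/μ at r = 98300 km, T = 10.1 days = 10.1 × 86400 s = 8.7264×10^5 s: μ = 4π²r³/T² = 49243.6 km³/s².
The Hohmann ellipse has a_t = (r₁ + r₂)/2 = 55400 km.
Circular speed at r₁: v₁ = √(μ/r₁) = √(49243.6/12500) = 1.9848 km/s.
Transfer-orbit speed at r₁ (v² = μ(2/r − 1/a)): v_p = √[μ(2/r₁ − 1/a_t)] = 2.6439 km/s.
First burn Δv₁ = |v_p − v₁| = 0.6591 km/s.
At r₂, v₂ = √(μ/r₂) = 0.7078 km/s.
Transfer-orbit speed at r₂: v_a = √[μ(2/r₂ − 1/a_t)] = 0.3362 km/s.
Second burn Δv₂ = |v₂ − v_a| = 0.3716 km/s.
Total Δv = Δv₁ + Δv₂ = 1.031 km/s.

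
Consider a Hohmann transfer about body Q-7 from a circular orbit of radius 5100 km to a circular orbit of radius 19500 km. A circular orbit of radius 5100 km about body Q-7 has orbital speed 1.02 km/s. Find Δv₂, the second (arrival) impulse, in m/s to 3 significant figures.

Δv₂ = 186 m/s

From the circular-orbit relation v² = μ/r at r = 5100 km: μ = v²r = (1.02)² × 5100 = 5306.04 km³/s².
The Hohmann ellipse has a_t = (r₁ + r₂)/2 = 12300 km.
Circular speed at r = 19500 km: v_c = √(μ/r) = 0.5216 km/s.
Vis-viva on the transfer ellipse at r = 19500 km gives v_t = √[μ(2/r − 1/a_t)] = 0.3359 km/s.
Δv₂ = |v_t − v_c| = |0.3359 − 0.5216| = 0.1857 km/s.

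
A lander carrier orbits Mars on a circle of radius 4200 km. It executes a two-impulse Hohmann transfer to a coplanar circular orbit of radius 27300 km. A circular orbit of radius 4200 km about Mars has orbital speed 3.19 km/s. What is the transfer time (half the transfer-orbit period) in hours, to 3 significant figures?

From the circular-orbit relation v² = μ/r at r = 4200 km: μ = v²r = (3.19)² × 4200 = 42739.6 km³/s².
Transfer-ellipse semi-major axis a_t = (r₁ + r₂)/2 = (4200 + 27300)/2 = 15750 km.
Half the transfer-orbit period gives t = π√(a_t³/μ) = 30040 s.
Converting: 30040 s ÷ 3600 s/hour = 8.34 hours.

t = 8.34 hours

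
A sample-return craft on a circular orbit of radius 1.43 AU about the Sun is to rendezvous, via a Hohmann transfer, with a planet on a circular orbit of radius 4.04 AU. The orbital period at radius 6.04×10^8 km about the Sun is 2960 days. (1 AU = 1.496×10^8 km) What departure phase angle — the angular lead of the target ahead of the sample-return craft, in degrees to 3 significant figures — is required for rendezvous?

From Kepler's third law T² = 4π²r³/μ at r = 6.04×10^8 km, T = 2960 days = 2960 × 86400 s = 2.55744×10^8 s: μ = 4π²r³/T² = 1.33002×10^11 km³/s².
In km: r₁ = 1.43 × 1.496×10^8 = 2.13928×10^8 km; r₂ = 4.04 × 1.496×10^8 = 6.04384×10^8 km.
The Hohmann ellipse has a_t = (r₁ + r₂)/2 = 4.09156×10^8 km.
Transfer time t = π√(a_t³/μ) = 7.1294×10^7 s.
The target's mean motion on its circular orbit is ω₂ = √(μ/r₂³) = 2.4545×10^-8 rad/s.
Angle swept by the target during transfer: ω₂·t = 1.750 rad = 100.3°.
Arrival is 180° from departure on the ellipse, so φ = 180° − 100.3° = 79.7°.

φ = 79.7°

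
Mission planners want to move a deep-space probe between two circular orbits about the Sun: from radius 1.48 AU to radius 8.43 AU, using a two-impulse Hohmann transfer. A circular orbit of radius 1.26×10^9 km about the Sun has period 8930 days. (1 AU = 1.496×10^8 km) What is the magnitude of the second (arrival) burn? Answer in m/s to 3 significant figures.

Δv₂ = 4650 m/s

From Kepler's third law T² = 4π²r³/μ at r = 1.26×10^9 km, T = 8930 days = 8930 × 86400 s = 7.71552×10^8 s: μ = 4π²r³/T² = 1.32660×10^11 km³/s².
In km: r₁ = 1.48 × 1.496×10^8 = 2.21408×10^8 km; r₂ = 8.43 × 1.496×10^8 = 1.261128×10^9 km.
The Hohmann ellipse has a_t = (r₁ + r₂)/2 = 7.41268×10^8 km.
On the circular orbit at r = 1.261128×10^9 km, v_c = √(μ/r) = 10.256 km/s.
Vis-viva on the transfer ellipse at r = 1.261128×10^9 km gives v_t = √[μ(2/r − 1/a_t)] = 5.6053 km/s.
Δv₂ = |v_t − v_c| = |5.6053 − 10.256| = 4.651 km/s.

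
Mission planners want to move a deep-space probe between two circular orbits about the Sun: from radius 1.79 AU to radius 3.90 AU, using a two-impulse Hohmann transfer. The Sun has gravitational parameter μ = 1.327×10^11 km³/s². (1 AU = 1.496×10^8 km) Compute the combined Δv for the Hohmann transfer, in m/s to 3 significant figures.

Δv = 6920 m/s

In km: r₁ = 1.79 × 1.496×10^8 = 2.67784×10^8 km; r₂ = 3.90 × 1.496×10^8 = 5.8344×10^8 km.
The Hohmann ellipse has a_t = (r₁ + r₂)/2 = 4.25612×10^8 km.
Circular speed at r₁: v₁ = √(μ/r₁) = √(1.327×10^11/2.67784×10^8) = 22.2609 km/s.
On the transfer ellipse at r₁, vis-viva gives v_p = √[μ(2/r₁ − 1/a_t)] = 26.0636 km/s.
First burn Δv₁ = |v_p − v₁| = 3.8027 km/s.
Circular speed at r₂: v₂ = √(μ/r₂) = 15.08125 km/s.
Transfer-orbit speed at r₂: v_a = √[μ(2/r₂ − 1/a_t)] = 11.96252 km/s.
Second burn Δv₂ = |v₂ − v_a| = 3.1187 km/s.
Total Δv = Δv₁ + Δv₂ = 6.921 km/s.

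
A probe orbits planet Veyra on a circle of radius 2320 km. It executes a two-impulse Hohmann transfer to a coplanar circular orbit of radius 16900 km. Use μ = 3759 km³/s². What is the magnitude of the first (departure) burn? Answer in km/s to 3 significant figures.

Δv₁ = 0.415 km/s

Transfer-ellipse semi-major axis a_t = (r₁ + r₂)/2 = (2320 + 16900)/2 = 9610 km.
On the circular orbit at r = 2320 km, v_c = √(μ/r) = 1.2729 km/s.
Transfer-orbit speed at the same r (vis-viva, a = a_t): v_t = √[μ(2/r − 1/a_t)] = 1.6880 km/s.
Δv₁ = |v_t − v_c| = |1.6880 − 1.2729| = 0.4151 km/s.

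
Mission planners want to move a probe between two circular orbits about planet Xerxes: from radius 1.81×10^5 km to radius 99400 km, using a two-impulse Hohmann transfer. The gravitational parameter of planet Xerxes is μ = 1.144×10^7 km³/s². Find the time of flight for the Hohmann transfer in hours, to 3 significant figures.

t = 13.5 hours

Semi-major axis of the transfer orbit: a_t = (1.810×10^5 + 99400)/2 = 1.402×10^5 km.
Half the transfer-orbit period gives t = π√(a_t³/μ) = 48760 s.
Converting: 48760 s ÷ 3600 s/hour = 13.5 hours.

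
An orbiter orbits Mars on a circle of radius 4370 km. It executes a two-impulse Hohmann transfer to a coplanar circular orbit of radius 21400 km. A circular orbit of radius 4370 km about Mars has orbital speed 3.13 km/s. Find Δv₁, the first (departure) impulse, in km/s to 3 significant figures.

From the circular-orbit relation v² = μ/r at r = 4370 km: μ = v²r = (3.13)² × 4370 = 42812.5 km³/s².
Transfer-ellipse semi-major axis a_t = (r₁ + r₂)/2 = (4370 + 21400)/2 = 12885 km.
Circular speed at r = 4370 km: v_c = √(μ/r) = 3.1300 km/s.
Transfer-orbit speed at the same r (vis-viva, a = a_t): v_t = √[μ(2/r − 1/a_t)] = 4.0338 km/s.
Δv₁ = |v_t − v_c| = |4.0338 − 3.1300| = 0.9038 km/s.

Δv₁ = 0.904 km/s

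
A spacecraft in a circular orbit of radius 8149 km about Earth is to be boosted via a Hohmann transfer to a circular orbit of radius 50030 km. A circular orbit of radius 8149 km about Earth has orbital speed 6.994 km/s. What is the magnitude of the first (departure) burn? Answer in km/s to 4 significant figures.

From the circular-orbit relation v² = μ/r at r = 8149 km: μ = v²r = (6.994)² × 8149 = 3.98617×10^5 km³/s².
Semi-major axis of the transfer orbit: a_t = (8149 + 50030)/2 = 29089.5 km.
Circular speed at r = 8149 km: v_c = √(μ/r) = 6.994 km/s.
Transfer-orbit speed at the same r (vis-viva, a = a_t): v_t = √[μ(2/r − 1/a_t)] = 9.172 km/s.
Δv₁ = |v_t − v_c| = |9.172 − 6.994| = 2.178 km/s.

Δv₁ = 2.178 km/s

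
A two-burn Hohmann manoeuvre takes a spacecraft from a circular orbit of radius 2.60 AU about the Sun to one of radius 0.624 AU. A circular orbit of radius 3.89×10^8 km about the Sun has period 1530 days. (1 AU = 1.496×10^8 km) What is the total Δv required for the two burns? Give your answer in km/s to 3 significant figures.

From Kepler's third law T² = 4π²r³/μ at r = 3.89×10^8 km, T = 1530 days = 1530 × 86400 s = 1.32192×10^8 s: μ = 4π²r³/T² = 1.32984×10^11 km³/s².
In km: r₁ = 2.60 × 1.496×10^8 = 3.8896×10^8 km; r₂ = 0.624 × 1.496×10^8 = 9.33504×10^7 km.
Semi-major axis of the transfer orbit: a_t = (3.8896×10^8 + 9.33504×10^7)/2 = 2.411552×10^8 km.
Circular speed at r₁: v₁ = √(μ/r₁) = √(1.32984×10^11/3.8896×10^8) = 18.490 km/s.
On the transfer ellipse at r₁, vis-viva equation gives v_a = √[μ(2/r₁ − 1/a_t)] = 11.504 km/s.
First burn Δv₁ = |v_a − v₁| = 6.986 km/s.
At r₂, v₂ = √(μ/r₂) = 37.74 km/s.
Transfer-orbit speed at r₂: v_p = √[μ(2/r₂ − 1/a_t)] = 47.93 km/s.
Second burn Δv₂ = |v₂ − v_p| = 10.19 km/s.
Δv = Δv₁ + Δv₂ = 6.986 + 10.19 = 17.18 km/s.

Δv = 17.2 km/s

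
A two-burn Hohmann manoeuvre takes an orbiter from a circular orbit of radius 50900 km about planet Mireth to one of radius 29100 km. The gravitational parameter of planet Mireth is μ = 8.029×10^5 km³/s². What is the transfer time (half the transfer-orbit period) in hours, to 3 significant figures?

t = 7.79 hours

Transfer-ellipse semi-major axis a_t = (r₁ + r₂)/2 = (50900 + 29100)/2 = 40000 km.
By Kepler's third law the transfer-orbit period is T = 2π√(a_t³/μ), so t = T/2 = 28050 s.
Converting: 28050 s ÷ 3600 s/hour = 7.79 hours.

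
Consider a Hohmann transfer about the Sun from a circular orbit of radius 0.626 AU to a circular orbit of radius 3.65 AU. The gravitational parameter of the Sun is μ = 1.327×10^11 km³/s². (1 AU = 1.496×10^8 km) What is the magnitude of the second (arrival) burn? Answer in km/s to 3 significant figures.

Δv₂ = 7.15 km/s

In km: r₁ = 0.626 × 1.496×10^8 = 9.36496×10^7 km; r₂ = 3.65 × 1.496×10^8 = 5.4604×10^8 km.
The Hohmann ellipse has a_t = (r₁ + r₂)/2 = 3.198448×10^8 km.
Circular speed at r = 5.4604×10^8 km: v_c = √(μ/r) = 15.589 km/s.
Transfer-orbit speed at the same r (vis-viva, a = a_t): v_t = √[μ(2/r − 1/a_t)] = 8.4354 km/s.
Δv₂ = |v_t − v_c| = |8.4354 − 15.589| = 7.154 km/s.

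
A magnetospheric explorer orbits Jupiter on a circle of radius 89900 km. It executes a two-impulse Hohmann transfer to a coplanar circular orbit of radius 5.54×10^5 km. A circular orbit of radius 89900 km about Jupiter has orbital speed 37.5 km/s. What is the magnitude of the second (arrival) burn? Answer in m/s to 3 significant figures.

From the circular-orbit relation v² = μ/r at r = 89900 km: μ = v²r = (37.5)² × 89900 = 1.26422×10^8 km³/s².
Semi-major axis of the transfer orbit: a_t = (89900 + 5.540×10^5)/2 = 3.2195×10^5 km.
On the circular orbit at r = 5.540×10^5 km, v_c = √(μ/r) = 15.1062 km/s.
Vis-viva on the transfer ellipse at r = 5.540×10^5 km gives v_t = √[μ(2/r − 1/a_t)] = 7.98255 km/s.
Δv₂ = |v_t − v_c| = |7.98255 − 15.1062| = 7.124 km/s.

Δv₂ = 7120 m/s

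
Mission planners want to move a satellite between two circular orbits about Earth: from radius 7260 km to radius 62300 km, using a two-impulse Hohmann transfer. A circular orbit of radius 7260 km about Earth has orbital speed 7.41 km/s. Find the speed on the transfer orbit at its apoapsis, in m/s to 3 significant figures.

From the circular-orbit relation v² = μ/r at r = 7260 km: μ = v²r = (7.41)² × 7260 = 3.98633×10^5 km³/s².
Semi-major axis of the transfer orbit: a_t = (7260 + 62300)/2 = 34780 km.
The apoapsis of the transfer ellipse is at r = 62300 km.
Vis-viva: v = √[μ(2/r − 1/a_t)] = √[3.98633×10^5 × (2/62300 − 1/34780)] = 1.156 km/s.

v = 1160 m/s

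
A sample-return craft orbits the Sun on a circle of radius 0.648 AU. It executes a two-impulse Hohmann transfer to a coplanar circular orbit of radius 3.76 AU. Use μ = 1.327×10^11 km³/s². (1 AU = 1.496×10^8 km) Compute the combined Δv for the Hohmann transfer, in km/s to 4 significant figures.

In km: r₁ = 0.648 × 1.496×10^8 = 9.69408×10^7 km; r₂ = 3.76 × 1.496×10^8 = 5.62496×10^8 km.
The Hohmann ellipse has a_t = (r₁ + r₂)/2 = 3.297184×10^8 km.
At r₁ the circular-orbit speed is v₁ = √(μ/r₁) = 36.998 km/s.
Transfer-orbit speed at r₁ (vis-viva): v_p = √[μ(2/r₁ − 1/a_t)] = 48.325 km/s.
First burn Δv₁ = |v_p − v₁| = 11.33 km/s.
At r₂, v₂ = √(μ/r₂) = 15.359 km/s.
Transfer-orbit speed at r₂: v_a = √[μ(2/r₂ − 1/a_t)] = 8.3283 km/s.
Second burn Δv₂ = |v₂ − v_a| = 7.031 km/s.
Δv = Δv₁ + Δv₂ = 11.33 + 7.031 = 18.36 km/s.

Δv = 18.36 km/s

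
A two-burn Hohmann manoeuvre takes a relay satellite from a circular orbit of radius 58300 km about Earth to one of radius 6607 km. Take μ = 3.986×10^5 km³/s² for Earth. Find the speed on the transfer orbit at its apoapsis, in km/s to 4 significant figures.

The Hohmann ellipse has a_t = (r₁ + r₂)/2 = 32453.5 km.
The apoapsis of the transfer ellipse is at r = 58300 km.
Vis-viva: v = √[μ(2/r − 1/a_t)] = √[3.986×10^5 × (2/58300 − 1/32453.5)] = 1.180 km/s.

v = 1.180 km/s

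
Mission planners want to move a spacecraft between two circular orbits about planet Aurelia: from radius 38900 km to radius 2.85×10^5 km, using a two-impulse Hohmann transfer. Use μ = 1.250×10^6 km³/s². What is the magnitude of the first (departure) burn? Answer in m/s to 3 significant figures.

Δv₁ = 1850 m/s

The Hohmann ellipse has a_t = (r₁ + r₂)/2 = 1.6195×10^5 km.
Circular speed at r = 38900 km: v_c = √(μ/r) = 5.669 km/s.
Transfer-orbit speed at the same r (vis-viva, a = a_t): v_t = √[μ(2/r − 1/a_t)] = 7.520 km/s.
Δv₁ = |v_t − v_c| = |7.520 − 5.669| = 1.851 km/s.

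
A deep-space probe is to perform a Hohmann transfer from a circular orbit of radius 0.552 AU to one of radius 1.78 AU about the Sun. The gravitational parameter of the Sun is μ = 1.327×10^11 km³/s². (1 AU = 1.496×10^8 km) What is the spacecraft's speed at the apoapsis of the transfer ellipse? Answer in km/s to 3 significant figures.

v = 15.4 km/s

In km: r₁ = 0.552 × 1.496×10^8 = 8.25792×10^7 km; r₂ = 1.78 × 1.496×10^8 = 2.66288×10^8 km.
The Hohmann ellipse has a_t = (r₁ + r₂)/2 = 1.744336×10^8 km.
The apoapsis of the transfer ellipse is at r = 2.66288×10^8 km.
Vis-viva: v = √[μ(2/r − 1/a_t)] = √[1.327×10^11 × (2/2.66288×10^8 − 1/1.744336×10^8)] = 15.36 km/s.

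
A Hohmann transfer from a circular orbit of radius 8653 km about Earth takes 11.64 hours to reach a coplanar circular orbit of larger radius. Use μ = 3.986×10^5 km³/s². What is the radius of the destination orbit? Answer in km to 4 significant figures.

r₂ = 74130 km

Transfer time t = 11.64 hours = 41904 s, and t = π√(a_t³/μ).
So a_t = (μ t²/π²)^(1/3) = (3.986×10^5 × (41904)² / π²)^(1/3) = 41392 km.
Since a_t = (r₁ + r₂)/2, r₂ = 2a_t − r₁ = 2×41392 − 8653 = 74131 km.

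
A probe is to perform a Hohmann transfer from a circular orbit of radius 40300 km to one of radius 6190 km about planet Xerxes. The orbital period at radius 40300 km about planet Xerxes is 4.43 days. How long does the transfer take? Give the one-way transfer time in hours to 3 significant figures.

From Kepler's third law T² = 4π²r³/μ at r = 40300 km, T = 4.43 days = 4.43 × 86400 s = 3.82752×10^5 s: μ = 4π²r³/T² = 17637.6 km³/s².
The Hohmann ellipse has a_t = (r₁ + r₂)/2 = 23245 km.
By Kepler's third law the transfer-orbit period is T = 2π√(a_t³/μ), so t = T/2 = 83830 s.
Converting: 83830 s ÷ 3600 s/hour = 23.3 hours.

t = 23.3 hours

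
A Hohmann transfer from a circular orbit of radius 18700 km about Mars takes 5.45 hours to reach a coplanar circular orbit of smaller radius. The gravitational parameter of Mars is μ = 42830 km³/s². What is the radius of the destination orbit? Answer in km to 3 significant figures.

r₂ = 5030 km

Transfer time t = 5.45 hours = 19620 s, and t = π√(a_t³/μ).
So a_t = (μ t²/π²)^(1/3) = (42830 × (19620)² / π²)^(1/3) = 11865 km.
Since a_t = (r₁ + r₂)/2, r₂ = 2a_t − r₁ = 2×11865 − 18700 = 5030 km.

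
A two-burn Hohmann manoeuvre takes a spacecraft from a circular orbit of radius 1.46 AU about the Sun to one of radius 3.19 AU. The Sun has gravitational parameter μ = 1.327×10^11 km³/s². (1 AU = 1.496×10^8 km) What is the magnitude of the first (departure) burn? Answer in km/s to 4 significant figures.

Δv₁ = 4.223 km/s

In km: r₁ = 1.46 × 1.496×10^8 = 2.18416×10^8 km; r₂ = 3.19 × 1.496×10^8 = 4.77224×10^8 km.
Semi-major axis of the transfer orbit: a_t = (2.18416×10^8 + 4.77224×10^8)/2 = 3.4782×10^8 km.
On the circular orbit at r = 2.18416×10^8 km, v_c = √(μ/r) = 24.649 km/s.
Vis-viva on the transfer ellipse at r = 2.18416×10^8 km gives v_t = √[μ(2/r − 1/a_t)] = 28.872 km/s.
Δv₁ = |v_t − v_c| = |28.872 − 24.649| = 4.223 km/s.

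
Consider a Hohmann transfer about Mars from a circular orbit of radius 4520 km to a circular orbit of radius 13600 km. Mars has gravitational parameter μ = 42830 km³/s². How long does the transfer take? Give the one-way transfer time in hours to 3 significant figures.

t = 3.64 hours

Transfer-ellipse semi-major axis a_t = (r₁ + r₂)/2 = (4520 + 13600)/2 = 9060 km.
Half the transfer-orbit period gives t = π√(a_t³/μ) = 13090 s.
Converting: 13090 s ÷ 3600 s/hour = 3.64 hours.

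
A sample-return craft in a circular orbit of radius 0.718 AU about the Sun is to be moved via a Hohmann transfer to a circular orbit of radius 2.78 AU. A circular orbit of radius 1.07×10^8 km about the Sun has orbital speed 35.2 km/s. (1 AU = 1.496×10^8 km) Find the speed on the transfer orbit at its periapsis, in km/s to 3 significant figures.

v = 44.3 km/s

From the circular-orbit relation v² = μ/r at r = 1.07×10^8 km: μ = v²r = (35.2)² × 1.07×10^8 = 1.32577×10^11 km³/s².
In km: r₁ = 0.718 × 1.496×10^8 = 1.074128×10^8 km; r₂ = 2.78 × 1.496×10^8 = 4.15888×10^8 km.
Transfer-ellipse semi-major axis a_t = (r₁ + r₂)/2 = (1.074128×10^8 + 4.15888×10^8)/2 = 2.616504×10^8 km.
At periapsis, r = 1.074128×10^8 km.
Vis-viva: v = √[μ(2/r − 1/a_t)] = √[1.32577×10^11 × (2/1.074128×10^8 − 1/2.616504×10^8)] = 44.29 km/s.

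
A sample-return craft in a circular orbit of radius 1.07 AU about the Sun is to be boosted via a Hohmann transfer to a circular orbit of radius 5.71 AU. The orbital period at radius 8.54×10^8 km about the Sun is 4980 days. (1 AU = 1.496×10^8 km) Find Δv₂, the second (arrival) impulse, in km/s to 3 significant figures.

Δv₂ = 5.46 km/s

From Kepler's third law T² = 4π²r³/μ at r = 8.54×10^8 km, T = 4980 days = 4980 × 86400 s = 4.30272×10^8 s: μ = 4π²r³/T² = 1.32815×10^11 km³/s².
In km: r₁ = 1.07 × 1.496×10^8 = 1.60072×10^8 km; r₂ = 5.71 × 1.496×10^8 = 8.54216×10^8 km.
The Hohmann ellipse has a_t = (r₁ + r₂)/2 = 5.07144×10^8 km.
On the circular orbit at r = 8.54216×10^8 km, v_c = √(μ/r) = 12.469 km/s.
Vis-viva on the transfer ellipse at r = 8.54216×10^8 km gives v_t = √[μ(2/r − 1/a_t)] = 7.0054 km/s.
Δv₂ = |v_t − v_c| = |7.0054 − 12.469| = 5.464 km/s.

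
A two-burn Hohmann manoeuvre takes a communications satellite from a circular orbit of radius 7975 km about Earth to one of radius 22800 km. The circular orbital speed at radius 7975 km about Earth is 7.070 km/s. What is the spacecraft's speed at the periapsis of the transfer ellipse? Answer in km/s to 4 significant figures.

From the circular-orbit relation v² = μ/r at r = 7975 km: μ = v²r = (7.070)² × 7975 = 3.98630×10^5 km³/s².
The Hohmann ellipse has a_t = (r₁ + r₂)/2 = 15387.5 km.
At periapsis, r = 7975 km.
Applying v² = μ(2/r − 1/a_t): v = 8.606 km/s.

v = 8.606 km/s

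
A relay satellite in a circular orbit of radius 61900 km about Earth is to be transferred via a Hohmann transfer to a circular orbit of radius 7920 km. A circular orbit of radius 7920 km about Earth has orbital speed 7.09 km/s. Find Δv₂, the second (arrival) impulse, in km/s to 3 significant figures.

From the circular-orbit relation v² = μ/r at r = 7920 km: μ = v²r = (7.09)² × 7920 = 3.98123×10^5 km³/s².
Transfer-ellipse semi-major axis a_t = (r₁ + r₂)/2 = (61900 + 7920)/2 = 34910 km.
Circular speed at r = 7920 km: v_c = √(μ/r) = 7.090 km/s.
Transfer-orbit speed at the same r (vis-viva, a = a_t): v_t = √[μ(2/r − 1/a_t)] = 9.441 km/s.
Δv₂ = |v_t − v_c| = |9.441 − 7.090| = 2.351 km/s.

Δv₂ = 2.35 km/s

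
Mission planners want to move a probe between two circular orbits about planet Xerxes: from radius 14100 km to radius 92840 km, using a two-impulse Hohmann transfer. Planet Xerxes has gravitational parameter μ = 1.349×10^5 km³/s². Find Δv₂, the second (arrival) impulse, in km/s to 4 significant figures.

Δv₂ = 0.5864 km/s

Transfer-ellipse semi-major axis a_t = (r₁ + r₂)/2 = (14100 + 92840)/2 = 53470 km.
Circular speed at r = 92840 km: v_c = √(μ/r) = 1.2054 km/s.
Vis-viva on the transfer ellipse at r = 92840 km gives v_t = √[μ(2/r − 1/a_t)] = 0.61900 km/s.
Δv₂ = |v_t − v_c| = |0.61900 − 1.2054| = 0.5864 km/s.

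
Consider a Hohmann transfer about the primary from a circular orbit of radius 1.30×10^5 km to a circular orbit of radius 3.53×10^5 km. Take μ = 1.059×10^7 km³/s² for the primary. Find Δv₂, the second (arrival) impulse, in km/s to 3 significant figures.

Δv₂ = 1.46 km/s

Transfer-ellipse semi-major axis a_t = (r₁ + r₂)/2 = (1.300×10^5 + 3.530×10^5)/2 = 2.415×10^5 km.
On the circular orbit at r = 3.530×10^5 km, v_c = √(μ/r) = 5.4772 km/s.
Transfer-orbit speed at the same r (vis-viva, a = a_t): v_t = √[μ(2/r − 1/a_t)] = 4.0186 km/s.
Δv₂ = |v_t − v_c| = |4.0186 − 5.4772| = 1.459 km/s.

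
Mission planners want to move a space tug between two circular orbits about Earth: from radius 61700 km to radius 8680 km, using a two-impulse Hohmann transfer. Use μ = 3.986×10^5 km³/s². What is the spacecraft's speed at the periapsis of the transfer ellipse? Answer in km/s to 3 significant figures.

Semi-major axis of the transfer orbit: a_t = (61700 + 8680)/2 = 35190 km.
The periapsis of the transfer ellipse is at r = 8680 km.
Vis-viva: v = √[μ(2/r − 1/a_t)] = √[3.986×10^5 × (2/8680 − 1/35190)] = 8.973 km/s.

v = 8.97 km/s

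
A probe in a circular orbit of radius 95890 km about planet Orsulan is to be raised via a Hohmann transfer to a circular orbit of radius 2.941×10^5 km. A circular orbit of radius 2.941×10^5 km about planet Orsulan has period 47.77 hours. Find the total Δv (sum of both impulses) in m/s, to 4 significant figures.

Δv = 7503 m/s

From Kepler's third law T² = 4π²r³/μ at r = 2.941×10^5 km, T = 47.77 hours = 47.77 × 3600 s = 1.71972×10^5 s: μ = 4π²r³/T² = 3.39570×10^7 km³/s².
Semi-major axis of the transfer orbit: a_t = (95890 + 2.941×10^5)/2 = 1.94995×10^5 km.
Circular speed at r₁: v₁ = √(μ/r₁) = √(3.39570×10^7/95890) = 18.818 km/s.
On the transfer ellipse at r₁, vis-viva equation gives v_p = √[μ(2/r₁ − 1/a_t)] = 23.111 km/s.
First burn Δv₁ = |v_p − v₁| = 4.293 km/s.
At r₂, v₂ = √(μ/r₂) = 10.745 km/s.
Transfer-orbit speed at r₂: v_a = √[μ(2/r₂ − 1/a_t)] = 7.5352 km/s.
Second burn Δv₂ = |v₂ − v_a| = 3.210 km/s.
Δv = Δv₁ + Δv₂ = 4.293 + 3.210 = 7.503 km/s.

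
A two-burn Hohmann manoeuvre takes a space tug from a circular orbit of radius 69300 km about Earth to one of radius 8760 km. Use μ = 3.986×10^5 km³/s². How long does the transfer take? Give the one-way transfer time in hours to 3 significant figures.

Transfer-ellipse semi-major axis a_t = (r₁ + r₂)/2 = (69300 + 8760)/2 = 39030 km.
Transfer time t = π√(a_t³/μ) = π√((39030)³ / 3.986×10^5) = 38370 s.
Converting: 38370 s ÷ 3600 s/hour = 10.7 hours.

t = 10.7 hours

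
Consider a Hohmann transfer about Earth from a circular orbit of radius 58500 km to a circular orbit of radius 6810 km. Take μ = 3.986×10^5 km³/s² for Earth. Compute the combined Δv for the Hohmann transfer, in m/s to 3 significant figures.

Δv = 4010 m/s

Transfer-ellipse semi-major axis a_t = (r₁ + r₂)/2 = (58500 + 6810)/2 = 32655 km.
At r₁ the circular-orbit speed is v₁ = √(μ/r₁) = 2.6103 km/s.
On the transfer ellipse at r₁, vis-viva equation gives v_a = √[μ(2/r₁ − 1/a_t)] = 1.1920 km/s.
First burn Δv₁ = |v_a − v₁| = 1.4183 km/s.
At r₂, v₂ = √(μ/r₂) = 7.6506 km/s.
Transfer-orbit speed at r₂: v_p = √[μ(2/r₂ − 1/a_t)] = 10.240 km/s.
Second burn Δv₂ = |v₂ − v_p| = 2.5894 km/s.
Δv = Δv₁ + Δv₂ = 1.4183 + 2.5894 = 4.008 km/s.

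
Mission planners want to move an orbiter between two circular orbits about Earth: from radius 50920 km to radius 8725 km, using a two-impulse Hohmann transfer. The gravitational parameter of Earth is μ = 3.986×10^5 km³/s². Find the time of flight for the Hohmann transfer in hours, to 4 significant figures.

t = 7.119 hours

The Hohmann ellipse has a_t = (r₁ + r₂)/2 = 29822.5 km.
By Kepler's third law the transfer-orbit period is T = 2π√(a_t³/μ), so t = T/2 = 25630 s.
Converting: 25630 s ÷ 3600 s/hour = 7.119 hours.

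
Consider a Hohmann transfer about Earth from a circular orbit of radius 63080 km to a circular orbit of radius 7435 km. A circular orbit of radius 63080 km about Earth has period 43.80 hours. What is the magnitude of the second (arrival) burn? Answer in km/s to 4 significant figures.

Δv₂ = 2.472 km/s

From Kepler's third law T² = 4π²r³/μ at r = 63080 km, T = 43.80 hours = 43.80 × 3600 s = 1.5768×10^5 s: μ = 4π²r³/T² = 3.98549×10^5 km³/s².
The Hohmann ellipse has a_t = (r₁ + r₂)/2 = 35257.5 km.
On the circular orbit at r = 7435 km, v_c = √(μ/r) = 7.3215 km/s.
Vis-viva on the transfer ellipse at r = 7435 km gives v_t = √[μ(2/r − 1/a_t)] = 9.7931 km/s.
Δv₂ = |v_t − v_c| = |9.7931 − 7.3215| = 2.472 km/s.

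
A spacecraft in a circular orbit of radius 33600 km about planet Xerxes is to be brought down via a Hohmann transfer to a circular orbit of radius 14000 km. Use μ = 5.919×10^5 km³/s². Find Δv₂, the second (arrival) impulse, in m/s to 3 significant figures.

Δv₂ = 1220 m/s

Transfer-ellipse semi-major axis a_t = (r₁ + r₂)/2 = (33600 + 14000)/2 = 23800 km.
On the circular orbit at r = 14000 km, v_c = √(μ/r) = 6.502 km/s.
Transfer-orbit speed at the same r (vis-viva, a = a_t): v_t = √[μ(2/r − 1/a_t)] = 7.726 km/s.
Δv₂ = |v_t − v_c| = |7.726 − 6.502| = 1.224 km/s.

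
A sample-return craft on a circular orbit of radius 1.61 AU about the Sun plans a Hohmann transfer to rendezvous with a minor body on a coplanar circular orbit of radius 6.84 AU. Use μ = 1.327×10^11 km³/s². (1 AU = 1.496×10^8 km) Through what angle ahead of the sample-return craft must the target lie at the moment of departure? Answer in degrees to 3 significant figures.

In km: r₁ = 1.61 × 1.496×10^8 = 2.40856×10^8 km; r₂ = 6.84 × 1.496×10^8 = 1.023264×10^9 km.
Semi-major axis of the transfer orbit: a_t = (2.40856×10^8 + 1.023264×10^9)/2 = 6.3206×10^8 km.
The half-period of the transfer ellipse is t = π√(a_t³/μ) = 1.370×10^8 s.
The target's mean motion on its circular orbit is ω₂ = √(μ/r₂³) = 1.113×10^-8 rad/s.
Angle swept by the target during transfer: ω₂·t = 1.525 rad = 87.38°.
The sample-return craft traverses 180° on the transfer ellipse, so the target must lead by 180° − 87.38° = 92.6°.

φ = 92.6°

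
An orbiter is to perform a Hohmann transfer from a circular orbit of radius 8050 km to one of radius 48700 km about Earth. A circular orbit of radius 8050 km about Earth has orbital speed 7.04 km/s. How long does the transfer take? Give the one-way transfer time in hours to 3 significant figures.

From the circular-orbit relation v² = μ/r at r = 8050 km: μ = v²r = (7.04)² × 8050 = 3.98971×10^5 km³/s².
The Hohmann ellipse has a_t = (r₁ + r₂)/2 = 28375 km.
Transfer time t = π√(a_t³/μ) = π√((28375)³ / 3.98971×10^5) = 23770 s.
Converting: 23770 s ÷ 3600 s/hour = 6.60 hours.

t = 6.60 hours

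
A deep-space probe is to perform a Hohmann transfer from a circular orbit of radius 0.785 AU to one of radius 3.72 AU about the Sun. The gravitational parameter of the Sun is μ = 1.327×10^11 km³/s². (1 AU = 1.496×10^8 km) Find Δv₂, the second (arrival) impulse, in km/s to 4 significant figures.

Δv₂ = 6.326 km/s

In km: r₁ = 0.785 × 1.496×10^8 = 1.17436×10^8 km; r₂ = 3.72 × 1.496×10^8 = 5.56512×10^8 km.
Transfer-ellipse semi-major axis a_t = (r₁ + r₂)/2 = (1.17436×10^8 + 5.56512×10^8)/2 = 3.36974×10^8 km.
Circular speed at r = 5.56512×10^8 km: v_c = √(μ/r) = 15.442 km/s.
Transfer-orbit speed at the same r (vis-viva, a = a_t): v_t = √[μ(2/r − 1/a_t)] = 9.1159 km/s.
Δv₂ = |v_t − v_c| = |9.1159 − 15.442| = 6.326 km/s.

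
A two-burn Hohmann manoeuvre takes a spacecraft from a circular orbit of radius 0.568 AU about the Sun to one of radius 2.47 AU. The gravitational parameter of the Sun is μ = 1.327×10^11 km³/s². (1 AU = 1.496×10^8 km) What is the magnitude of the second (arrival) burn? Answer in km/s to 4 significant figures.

In km: r₁ = 0.568 × 1.496×10^8 = 8.49728×10^7 km; r₂ = 2.47 × 1.496×10^8 = 3.69512×10^8 km.
Semi-major axis of the transfer orbit: a_t = (8.49728×10^7 + 3.69512×10^8)/2 = 2.272424×10^8 km.
On the circular orbit at r = 3.69512×10^8 km, v_c = √(μ/r) = 18.9505 km/s.
Transfer-orbit speed at the same r (vis-viva, a = a_t): v_t = √[μ(2/r − 1/a_t)] = 11.5882 km/s.
Δv₂ = |v_t − v_c| = |11.5882 − 18.9505| = 7.362 km/s.

Δv₂ = 7.362 km/s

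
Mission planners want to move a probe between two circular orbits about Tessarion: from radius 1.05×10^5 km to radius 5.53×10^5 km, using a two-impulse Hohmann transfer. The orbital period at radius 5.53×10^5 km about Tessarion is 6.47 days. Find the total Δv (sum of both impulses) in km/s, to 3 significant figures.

From Kepler's third law T² = 4π²r³/μ at r = 5.53×10^5 km, T = 6.47 days = 6.47 × 86400 s = 5.59008×10^5 s: μ = 4π²r³/T² = 2.13648×10^7 km³/s².
Semi-major axis of the transfer orbit: a_t = (1.050×10^5 + 5.530×10^5)/2 = 3.290×10^5 km.
At r₁ the circular-orbit speed is v₁ = √(μ/r₁) = 14.2644 km/s.
Transfer-orbit speed at r₁ (vis-viva equation): v_p = √[μ(2/r₁ − 1/a_t)] = 18.4935 km/s.
First burn Δv₁ = |v_p − v₁| = 4.229 km/s.
Circular speed at r₂: v₂ = √(μ/r₂) = 6.2157 km/s.
Transfer-orbit speed at r₂: v_a = √[μ(2/r₂ − 1/a_t)] = 3.5114 km/s.
Second burn Δv₂ = |v₂ − v_a| = 2.704 km/s.
Total Δv = Δv₁ + Δv₂ = 6.933 km/s.

Δv = 6.93 km/s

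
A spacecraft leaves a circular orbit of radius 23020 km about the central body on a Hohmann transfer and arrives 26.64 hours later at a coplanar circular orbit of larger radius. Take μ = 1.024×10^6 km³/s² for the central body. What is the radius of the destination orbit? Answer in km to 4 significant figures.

Transfer time t = 26.64 hours = 95904 s, and t = π√(a_t³/μ).
So a_t = (μ t²/π²)^(1/3) = (1.024×10^6 × (95904)² / π²)^(1/3) = 98452 km.
Since a_t = (r₁ + r₂)/2, r₂ = 2a_t − r₁ = 2×98452 − 23020 = 1.73884×10^5 km.

r₂ = 1.739×10^5 km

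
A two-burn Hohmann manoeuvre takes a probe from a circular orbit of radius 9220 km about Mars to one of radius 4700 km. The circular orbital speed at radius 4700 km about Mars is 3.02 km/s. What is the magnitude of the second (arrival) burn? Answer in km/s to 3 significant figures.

From the circular-orbit relation v² = μ/r at r = 4700 km: μ = v²r = (3.02)² × 4700 = 42865.9 km³/s².
Semi-major axis of the transfer orbit: a_t = (9220 + 4700)/2 = 6960 km.
On the circular orbit at r = 4700 km, v_c = √(μ/r) = 3.0200 km/s.
Transfer-orbit speed at the same r (vis-viva, a = a_t): v_t = √[μ(2/r − 1/a_t)] = 3.4759 km/s.
Δv₂ = |v_t − v_c| = |3.4759 − 3.0200| = 0.4559 km/s.

Δv₂ = 0.456 km/s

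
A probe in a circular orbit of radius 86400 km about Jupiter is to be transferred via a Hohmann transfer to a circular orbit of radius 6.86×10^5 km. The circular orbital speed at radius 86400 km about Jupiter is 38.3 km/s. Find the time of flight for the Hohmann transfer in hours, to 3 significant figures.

From the circular-orbit relation v² = μ/r at r = 86400 km: μ = v²r = (38.3)² × 86400 = 1.26739×10^8 km³/s².
Semi-major axis of the transfer orbit: a_t = (86400 + 6.860×10^5)/2 = 3.862×10^5 km.
Transfer time t = π√(a_t³/μ) = π√((3.862×10^5)³ / 1.26739×10^8) = 66970 s.
Converting: 66970 s ÷ 3600 s/hour = 18.6 hours.

t = 18.6 hours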